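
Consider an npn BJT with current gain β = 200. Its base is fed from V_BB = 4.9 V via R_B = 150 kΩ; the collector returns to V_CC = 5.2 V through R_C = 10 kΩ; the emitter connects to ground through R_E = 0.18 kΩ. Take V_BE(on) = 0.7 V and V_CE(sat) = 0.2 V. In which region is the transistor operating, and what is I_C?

saturation; I_C ≈ 0.49 mA

Assume active: I_B = (4.9 − 0.7)/(150 + 201×0.18) = 0.0226 mA, I_C = β·I_B = 4.51 mA.
Then V_CE = 5.2 − 4.51×10 − 4.53×0.18 = -40.7 V < 0.2 V — the active assumption fails.
Re-solve with V_CE = 0.2 V. KCL at the emitter: V_E/R_E = (V_BB−0.7−V_E)/R_B + (V_CC−0.2−V_E)/R_C, giving V_E = 0.0932 V.
I_C = (V_CC − 0.2 − V_E)/R_C = (5 − 0.0932)/10 = 0.491 mA.
Check: I_B = (4.2 − 0.0932)/150 = 0.0274 mA, and β·I_B = 5.48 mA > I_C, confirming saturation.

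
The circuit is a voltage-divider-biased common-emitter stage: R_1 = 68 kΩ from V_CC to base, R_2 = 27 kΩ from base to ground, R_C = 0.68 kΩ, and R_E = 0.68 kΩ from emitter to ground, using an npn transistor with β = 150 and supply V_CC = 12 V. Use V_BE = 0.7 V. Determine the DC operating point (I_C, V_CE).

I_C ≈ 3.3 mA, V_CE ≈ 7.5 V

Thevenize the base divider: V_Th = V_CC·R_2/(R_1+R_2) = 12×27/95 = 3.41 V, R_Th = R_1‖R_2 = 19.3 kΩ.
Base-emitter loop: V_Th = I_B·R_Th + V_BE + (β+1)I_B·R_E, so I_B = (3.41 − 0.7) / (19.3 + 151×0.68) = 0.0222 mA.
I_C = β·I_B = 150×0.0222 = 3.33 mA, and I_E = (β+1)I_B = 3.35 mA.
V_CE = V_CC − I_C·R_C − I_E·R_E = 12 − 3.33×0.68 − 3.35×0.68 = 7.45 V.
V_CE = 7.45 V > 0.2 V confirms active-region operation.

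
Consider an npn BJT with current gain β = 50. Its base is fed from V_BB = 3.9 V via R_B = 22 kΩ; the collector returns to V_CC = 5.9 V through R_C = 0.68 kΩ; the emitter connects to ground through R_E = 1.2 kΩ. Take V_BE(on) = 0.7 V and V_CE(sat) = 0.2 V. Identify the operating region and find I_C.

active; I_C ≈ 1.9 mA

Assume active. Base-emitter loop: I_B = (V_BB − V_BE)/(R_B + (β+1)R_E) = (3.9 − 0.7)/(22 + 51×1.2) = 0.0385 mA.
I_C = β·I_B = 50×0.0385 = 1.92 mA.
V_CE = V_CC − I_C·R_C − I_E·R_E = 5.9 − 1.92×0.68 − 1.96×1.2 = 2.24 V > V_CE(sat), so the active-region assumption holds.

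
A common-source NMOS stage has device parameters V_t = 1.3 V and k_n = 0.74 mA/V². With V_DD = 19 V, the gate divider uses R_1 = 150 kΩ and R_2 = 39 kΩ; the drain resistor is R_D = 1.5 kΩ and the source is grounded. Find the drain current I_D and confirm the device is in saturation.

V_G = V_DD·R_2/(R_1+R_2) = 19×39/189 = 3.92 V. With the source grounded, V_GS = V_G = 3.92 V.
Assume saturation: I_D = (k_n/2)(V_GS − V_t)² = (0.74/2)×(3.92 − 1.3)² = 0.37×2.62² = 2.54 mA.
V_DS = V_DD − I_D·R_D = 19 − 2.54×1.5 = 15.2 V.
Saturation requires V_DS ≥ V_GS − V_t = 2.62 V; 15.2 ≥ 2.62 ✓.

I_D ≈ 2.5 mA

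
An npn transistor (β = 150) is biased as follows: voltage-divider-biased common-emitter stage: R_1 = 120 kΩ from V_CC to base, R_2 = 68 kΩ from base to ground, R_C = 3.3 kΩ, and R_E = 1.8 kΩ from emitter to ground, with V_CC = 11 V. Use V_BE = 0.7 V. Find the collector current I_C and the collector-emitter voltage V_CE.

I_C ≈ 1.6 mA, V_CE ≈ 3 V

Thevenize the base divider: V_Th = V_CC·R_2/(R_1+R_2) = 11×68/188 = 3.98 V, R_Th = R_1‖R_2 = 43.4 kΩ.
Base-emitter loop: V_Th = I_B·R_Th + V_BE + (β+1)I_B·R_E, so I_B = (3.98 − 0.7) / (43.4 + 151×1.8) = 0.0104 mA.
I_C = β·I_B = 150×0.0104 = 1.56 mA, and I_E = (β+1)I_B = 1.57 mA.
V_CE = V_CC − I_C·R_C − I_E·R_E = 11 − 1.56×3.3 − 1.57×1.8 = 3.02 V.
V_CE = 3.02 V > 0.2 V confirms active-region operation.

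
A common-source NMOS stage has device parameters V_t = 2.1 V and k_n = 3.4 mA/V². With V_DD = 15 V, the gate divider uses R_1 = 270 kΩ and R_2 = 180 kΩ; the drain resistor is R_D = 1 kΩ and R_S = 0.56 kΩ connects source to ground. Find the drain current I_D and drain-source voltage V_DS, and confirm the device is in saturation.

I_D ≈ 4.2 mA, V_DS ≈ 8.5 V

V_G = V_DD·R_2/(R_1+R_2) = 15×180/450 = 6 V.
Assume saturation: I_D = (k_n/2)(V_GS − V_t)² with V_GS = V_G − I_D·R_S = 6 − 0.56·I_D.
Substituting gives 0.533·I_D² − 8.43·I_D + 25.9 = 0, with roots I_D = 4.17 or 11.6 mA.
The root I_D = 11.6 mA gives V_GS = -0.516 V ≤ V_t, so take I_D = 4.17 mA.
Then V_GS = 3.67 V and V_DS = V_DD − I_D(R_D+R_S) = 15 − 4.17×1.56 = 8.5 V.
Saturation requires V_DS ≥ V_GS − V_t = 1.57 V; 8.5 ≥ 1.57 ✓.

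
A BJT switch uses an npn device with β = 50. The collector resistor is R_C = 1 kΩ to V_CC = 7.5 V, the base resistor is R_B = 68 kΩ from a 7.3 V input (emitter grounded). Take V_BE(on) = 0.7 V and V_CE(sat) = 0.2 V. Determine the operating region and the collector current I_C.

Assume active. Base-emitter loop: I_B = (V_BB − V_BE)/R_B = (7.3 − 0.7)/68 = 0.0971 mA.
I_C = β·I_B = 50×0.0971 = 4.85 mA.
V_CE = V_CC − I_C·R_C = 7.5 − 4.85×1 = 2.65 V > V_CE(sat), so the active-region assumption holds.

active; I_C ≈ 4.9 mA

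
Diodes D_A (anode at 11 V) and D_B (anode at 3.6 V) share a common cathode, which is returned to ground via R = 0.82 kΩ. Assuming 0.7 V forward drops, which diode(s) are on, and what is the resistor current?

Assume both conduct. Then node N would need to be at both 11−0.7 = 10.3 V and 3.6−0.7 = 2.9 V, which is impossible.
Assume only D_A conducts: V_N = 11 − 0.7 = 10.3 V, so I_R = 10.3/0.82 = 12.6 mA.
Check D_B: its anode-to-cathode voltage is 3.6 − 10.3 = -6.7 V < 0.7 V, so it is off. The assumption is consistent.

Only D_A conducts; I_R ≈ 13 mA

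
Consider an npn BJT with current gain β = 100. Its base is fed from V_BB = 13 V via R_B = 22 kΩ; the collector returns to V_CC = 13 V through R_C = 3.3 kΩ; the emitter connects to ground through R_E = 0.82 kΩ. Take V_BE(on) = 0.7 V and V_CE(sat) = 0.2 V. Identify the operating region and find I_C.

Assume active: I_B = (13 − 0.7)/(22 + 101×0.82) = 0.117 mA, I_C = β·I_B = 11.7 mA.
Then V_CE = 13 − 11.7×3.3 − 11.9×0.82 = -35.4 V < 0.2 V — the active assumption fails.
Re-solve with V_CE = 0.2 V. KCL at the emitter: V_E/R_E = (V_BB−0.7−V_E)/R_B + (V_CC−0.2−V_E)/R_C, giving V_E = 2.83 V.
I_C = (V_CC − 0.2 − V_E)/R_C = (12.8 − 2.83)/3.3 = 3.02 mA.
Check: I_B = (12.3 − 2.83)/22 = 0.43 mA, and β·I_B = 43 mA > I_C, confirming saturation.

saturation; I_C ≈ 3 mA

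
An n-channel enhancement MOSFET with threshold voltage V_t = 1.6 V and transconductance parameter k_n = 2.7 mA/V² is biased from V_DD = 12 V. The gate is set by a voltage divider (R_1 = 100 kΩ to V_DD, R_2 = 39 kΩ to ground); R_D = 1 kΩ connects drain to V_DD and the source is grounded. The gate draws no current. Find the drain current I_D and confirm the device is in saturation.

I_D ≈ 4.2 mA

V_G = V_DD·R_2/(R_1+R_2) = 12×39/139 = 3.37 V. With the source grounded, V_GS = V_G = 3.37 V.
Assume saturation: I_D = (k_n/2)(V_GS − V_t)² = (2.7/2)×(3.37 − 1.6)² = 1.35×1.77² = 4.21 mA.
V_DS = V_DD − I_D·R_D = 12 − 4.21×1 = 7.79 V.
Saturation requires V_DS ≥ V_GS − V_t = 1.77 V; 7.79 ≥ 1.77 ✓.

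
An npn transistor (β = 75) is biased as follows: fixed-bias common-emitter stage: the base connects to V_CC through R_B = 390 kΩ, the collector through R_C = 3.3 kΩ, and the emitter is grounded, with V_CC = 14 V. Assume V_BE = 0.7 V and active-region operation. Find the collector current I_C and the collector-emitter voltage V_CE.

I_C ≈ 2.6 mA, V_CE ≈ 5.6 V

Base loop: V_CC = I_B·R_B + V_BE, so I_B = (14 − 0.7)/390 kΩ = 0.0341 mA.
In the active region I_C = β·I_B = 75 × 0.0341 = 2.56 mA.
Collector loop: V_CE = V_CC − I_C·R_C = 14 − 2.56×3.3 = 5.56 V.
Since V_CE = 5.56 V > V_CE(sat) ≈ 0.2 V, the transistor is in the active region as assumed.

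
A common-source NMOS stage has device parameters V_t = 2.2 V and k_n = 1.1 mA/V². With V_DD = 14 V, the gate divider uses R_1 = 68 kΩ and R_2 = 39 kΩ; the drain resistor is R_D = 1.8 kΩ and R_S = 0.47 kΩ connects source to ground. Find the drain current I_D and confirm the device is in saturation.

I_D ≈ 2.1 mA

V_G = V_DD·R_2/(R_1+R_2) = 14×39/107 = 5.1 V.
Assume saturation: I_D = (k_n/2)(V_GS − V_t)² with V_GS = V_G − I_D·R_S = 5.1 − 0.47·I_D.
Substituting gives 0.121·I_D² − 2.5·I_D + 4.63 = 0, with roots I_D = 2.06 or 18.5 mA.
The root I_D = 18.5 mA gives V_GS = -3.6 V ≤ V_t, so take I_D = 2.06 mA.
Then V_GS = 4.13 V and V_DS = V_DD − I_D(R_D+R_S) = 14 − 2.06×2.27 = 9.33 V.
Saturation requires V_DS ≥ V_GS − V_t = 1.93 V; 9.33 ≥ 1.93 ✓.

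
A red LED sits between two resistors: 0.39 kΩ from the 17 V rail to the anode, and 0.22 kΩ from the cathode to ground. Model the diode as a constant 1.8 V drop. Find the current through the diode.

I ≈ 25 mA

The two resistors are in series with the diode, so KVL gives 17 = I·0.39 + 1.8 + I·0.22.
I = (17 − 1.8) / (0.39 + 0.22) kΩ = 15.2 / 0.61 = 24.9 mA.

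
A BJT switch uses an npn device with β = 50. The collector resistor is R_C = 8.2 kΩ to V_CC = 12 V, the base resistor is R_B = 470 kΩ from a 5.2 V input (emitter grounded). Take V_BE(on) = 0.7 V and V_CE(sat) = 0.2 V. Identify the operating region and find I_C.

Assume active. Base-emitter loop: I_B = (V_BB − V_BE)/R_B = (5.2 − 0.7)/470 = 0.00957 mA.
I_C = β·I_B = 50×0.00957 = 0.479 mA.
V_CE = V_CC − I_C·R_C = 12 − 0.479×8.2 = 8.07 V > V_CE(sat), so the active-region assumption holds.

active; I_C ≈ 0.48 mA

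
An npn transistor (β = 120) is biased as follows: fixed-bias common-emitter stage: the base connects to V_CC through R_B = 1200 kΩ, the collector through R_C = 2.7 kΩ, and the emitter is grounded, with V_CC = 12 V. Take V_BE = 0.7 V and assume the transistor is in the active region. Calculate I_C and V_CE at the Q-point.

I_C ≈ 1.1 mA, V_CE ≈ 8.9 V

Base loop: V_CC = I_B·R_B + V_BE, so I_B = (12 − 0.7)/1200 kΩ = 0.00942 mA.
In the active region I_C = β·I_B = 120 × 0.00942 = 1.13 mA.
Collector loop: V_CE = V_CC − I_C·R_C = 12 − 1.13×2.7 = 8.95 V.
Since V_CE = 8.95 V > V_CE(sat) ≈ 0.2 V, the transistor is in the active region as assumed.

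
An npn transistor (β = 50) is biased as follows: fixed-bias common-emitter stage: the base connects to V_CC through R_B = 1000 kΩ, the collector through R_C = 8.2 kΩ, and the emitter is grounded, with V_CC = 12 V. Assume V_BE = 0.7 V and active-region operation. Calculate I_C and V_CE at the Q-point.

Base loop: V_CC = I_B·R_B + V_BE, so I_B = (12 − 0.7)/1000 kΩ = 0.0113 mA.
In the active region I_C = β·I_B = 50 × 0.0113 = 0.565 mA.
Collector loop: V_CE = V_CC − I_C·R_C = 12 − 0.565×8.2 = 7.37 V.
Since V_CE = 7.37 V > V_CE(sat) ≈ 0.2 V, the transistor is in the active region as assumed.

I_C ≈ 0.57 mA, V_CE ≈ 7.4 V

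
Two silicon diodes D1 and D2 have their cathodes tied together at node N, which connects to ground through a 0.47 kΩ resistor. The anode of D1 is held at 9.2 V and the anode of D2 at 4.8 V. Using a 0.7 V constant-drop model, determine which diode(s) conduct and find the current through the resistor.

Only D1 conducts; I_R ≈ 18 mA

Assume both conduct. Then node N would need to be at both 9.2−0.7 = 8.5 V and 4.8−0.7 = 4.1 V, which is impossible.
Assume only D1 conducts: V_N = 9.2 − 0.7 = 8.5 V, so I_R = 8.5/0.47 = 18.1 mA.
Check D2: its anode-to-cathode voltage is 4.8 − 8.5 = -3.7 V < 0.7 V, so it is off. The assumption is consistent.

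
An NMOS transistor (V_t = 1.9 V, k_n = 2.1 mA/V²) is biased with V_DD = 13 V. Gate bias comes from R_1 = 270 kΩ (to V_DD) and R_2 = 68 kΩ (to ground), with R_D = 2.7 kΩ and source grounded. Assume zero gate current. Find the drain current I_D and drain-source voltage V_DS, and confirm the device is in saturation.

I_D ≈ 0.54 mA, V_DS ≈ 12 V

V_G = V_DD·R_2/(R_1+R_2) = 13×68/338 = 2.62 V. With the source grounded, V_GS = V_G = 2.62 V.
Assume saturation: I_D = (k_n/2)(V_GS − V_t)² = (2.1/2)×(2.62 − 1.9)² = 1.05×0.715² = 0.537 mA.
V_DS = V_DD − I_D·R_D = 13 − 0.537×2.7 = 11.5 V.
Saturation requires V_DS ≥ V_GS − V_t = 0.715 V; 11.5 ≥ 0.715 ✓.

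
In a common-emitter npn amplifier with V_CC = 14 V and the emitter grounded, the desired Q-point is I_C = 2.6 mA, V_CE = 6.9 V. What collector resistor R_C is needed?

R_C ≈ 2.7 kΩ

Collector loop: V_CC = I_C·R_C + V_CE.
R_C = (V_CC − V_CE)/I_C = (14 − 6.9)/2.6 = 2.73 kΩ.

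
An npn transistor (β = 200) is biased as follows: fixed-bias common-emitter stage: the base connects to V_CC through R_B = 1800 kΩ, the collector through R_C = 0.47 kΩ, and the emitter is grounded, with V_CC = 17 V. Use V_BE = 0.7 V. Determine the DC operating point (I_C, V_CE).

I_C ≈ 1.8 mA, V_CE ≈ 16 V

Base loop: V_CC = I_B·R_B + V_BE, so I_B = (17 − 0.7)/1800 kΩ = 0.00906 mA.
In the active region I_C = β·I_B = 200 × 0.00906 = 1.81 mA.
Collector loop: V_CE = V_CC − I_C·R_C = 17 − 1.81×0.47 = 16.1 V.
Since V_CE = 16.1 V > V_CE(sat) ≈ 0.2 V, the transistor is in the active region as assumed.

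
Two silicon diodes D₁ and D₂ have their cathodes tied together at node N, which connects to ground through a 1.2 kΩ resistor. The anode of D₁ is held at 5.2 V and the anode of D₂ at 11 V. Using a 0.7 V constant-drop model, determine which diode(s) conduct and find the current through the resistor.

Only D₂ conducts; I_R ≈ 8.6 mA

Assume both conduct. Then node N would need to be at both 5.2−0.7 = 4.5 V and 11−0.7 = 10.3 V, which is impossible.
Assume only D₂ conducts: V_N = 11 − 0.7 = 10.3 V, so I_R = 10.3/1.2 = 8.58 mA.
Check D₁: its anode-to-cathode voltage is 5.2 − 10.3 = -5.1 V < 0.7 V, so it is off. The assumption is consistent.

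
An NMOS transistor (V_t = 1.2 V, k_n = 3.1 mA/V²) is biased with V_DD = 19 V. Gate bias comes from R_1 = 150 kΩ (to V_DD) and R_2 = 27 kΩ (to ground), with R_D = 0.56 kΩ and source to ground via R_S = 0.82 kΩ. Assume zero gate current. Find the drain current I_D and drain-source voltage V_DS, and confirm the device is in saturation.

I_D ≈ 1.1 mA, V_DS ≈ 18 V

V_G = V_DD·R_2/(R_1+R_2) = 19×27/177 = 2.9 V.
Assume saturation: I_D = (k_n/2)(V_GS − V_t)² with V_GS = V_G − I_D·R_S = 2.9 − 0.82·I_D.
Substituting gives 1.04·I_D² − 5.32·I_D + 4.47 = 0, with roots I_D = 1.06 or 4.04 mA.
The root I_D = 4.04 mA gives V_GS = -0.414 V ≤ V_t, so take I_D = 1.06 mA.
Then V_GS = 2.03 V and V_DS = V_DD − I_D(R_D+R_S) = 19 − 1.06×1.38 = 17.5 V.
Saturation requires V_DS ≥ V_GS − V_t = 0.828 V; 17.5 ≥ 0.828 ✓.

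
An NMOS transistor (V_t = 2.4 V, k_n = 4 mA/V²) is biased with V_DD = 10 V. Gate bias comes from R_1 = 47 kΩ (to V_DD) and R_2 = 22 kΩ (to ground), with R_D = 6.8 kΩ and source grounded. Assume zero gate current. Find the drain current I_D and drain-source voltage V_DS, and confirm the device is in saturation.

I_D ≈ 1.2 mA, V_DS ≈ 1.5 V

V_G = V_DD·R_2/(R_1+R_2) = 10×22/69 = 3.19 V. With the source grounded, V_GS = V_G = 3.19 V.
Assume saturation: I_D = (k_n/2)(V_GS − V_t)² = (4/2)×(3.19 − 2.4)² = 2×0.788² = 1.24 mA.
V_DS = V_DD − I_D·R_D = 10 − 1.24×6.8 = 1.55 V.
Saturation requires V_DS ≥ V_GS − V_t = 0.788 V; 1.55 ≥ 0.788 ✓.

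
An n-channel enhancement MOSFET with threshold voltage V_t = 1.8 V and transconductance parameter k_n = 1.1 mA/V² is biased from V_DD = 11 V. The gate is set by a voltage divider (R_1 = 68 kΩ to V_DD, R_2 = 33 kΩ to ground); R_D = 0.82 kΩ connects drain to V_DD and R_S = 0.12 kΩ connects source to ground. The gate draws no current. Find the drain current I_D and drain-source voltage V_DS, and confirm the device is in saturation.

V_G = V_DD·R_2/(R_1+R_2) = 11×33/101 = 3.59 V.
Assume saturation: I_D = (k_n/2)(V_GS − V_t)² with V_GS = V_G − I_D·R_S = 3.59 − 0.12·I_D.
Substituting gives 0.00792·I_D² − 1.24·I_D + 1.77 = 0, with roots I_D = 1.44 or 155 mA.
The root I_D = 155 mA gives V_GS = -15 V ≤ V_t, so take I_D = 1.44 mA.
Then V_GS = 3.42 V and V_DS = V_DD − I_D(R_D+R_S) = 11 − 1.44×0.94 = 9.64 V.
Saturation requires V_DS ≥ V_GS − V_t = 1.62 V; 9.64 ≥ 1.62 ✓.

I_D ≈ 1.4 mA, V_DS ≈ 9.6 V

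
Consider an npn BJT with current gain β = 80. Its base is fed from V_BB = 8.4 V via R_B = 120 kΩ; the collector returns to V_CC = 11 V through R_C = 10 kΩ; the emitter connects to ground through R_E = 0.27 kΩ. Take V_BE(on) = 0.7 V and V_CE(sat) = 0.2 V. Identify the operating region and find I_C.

saturation; I_C ≈ 1 mA

Assume active: I_B = (8.4 − 0.7)/(120 + 81×0.27) = 0.0543 mA, I_C = β·I_B = 4.34 mA.
Then V_CE = 11 − 4.34×10 − 4.4×0.27 = -33.6 V < 0.2 V — the active assumption fails.
Re-solve with V_CE = 0.2 V. KCL at the emitter: V_E/R_E = (V_BB−0.7−V_E)/R_B + (V_CC−0.2−V_E)/R_C, giving V_E = 0.3 V.
I_C = (V_CC − 0.2 − V_E)/R_C = (10.8 − 0.3)/10 = 1.05 mA.
Check: I_B = (7.7 − 0.3)/120 = 0.0617 mA, and β·I_B = 4.93 mA > I_C, confirming saturation.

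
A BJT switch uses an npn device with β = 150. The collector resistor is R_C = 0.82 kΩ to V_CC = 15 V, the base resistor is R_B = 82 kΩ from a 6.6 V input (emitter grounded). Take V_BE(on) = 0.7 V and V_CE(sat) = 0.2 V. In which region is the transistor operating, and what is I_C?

active; I_C ≈ 11 mA

Assume active. Base-emitter loop: I_B = (V_BB − V_BE)/R_B = (6.6 − 0.7)/82 = 0.072 mA.
I_C = β·I_B = 150×0.072 = 10.8 mA.
V_CE = V_CC − I_C·R_C = 15 − 10.8×0.82 = 6.15 V > V_CE(sat), so the active-region assumption holds.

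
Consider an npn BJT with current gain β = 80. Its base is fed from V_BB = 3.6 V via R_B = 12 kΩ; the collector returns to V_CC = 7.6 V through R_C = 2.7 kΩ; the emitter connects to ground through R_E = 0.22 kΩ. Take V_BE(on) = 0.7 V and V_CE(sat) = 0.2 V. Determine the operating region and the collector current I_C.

saturation; I_C ≈ 2.5 mA

Assume active: I_B = (3.6 − 0.7)/(12 + 81×0.22) = 0.0973 mA, I_C = β·I_B = 7.78 mA.
Then V_CE = 7.6 − 7.78×2.7 − 7.88×0.22 = -15.1 V < 0.2 V — the active assumption fails.
Re-solve with V_CE = 0.2 V. KCL at the emitter: V_E/R_E = (V_BB−0.7−V_E)/R_B + (V_CC−0.2−V_E)/R_C, giving V_E = 0.597 V.
I_C = (V_CC − 0.2 − V_E)/R_C = (7.4 − 0.597)/2.7 = 2.52 mA.
Check: I_B = (2.9 − 0.597)/12 = 0.192 mA, and β·I_B = 15.4 mA > I_C, confirming saturation.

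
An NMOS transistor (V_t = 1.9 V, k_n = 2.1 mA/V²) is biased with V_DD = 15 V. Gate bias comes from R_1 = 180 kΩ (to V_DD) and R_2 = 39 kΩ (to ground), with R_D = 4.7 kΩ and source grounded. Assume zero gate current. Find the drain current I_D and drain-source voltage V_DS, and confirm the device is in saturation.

I_D ≈ 0.62 mA, V_DS ≈ 12 V

V_G = V_DD·R_2/(R_1+R_2) = 15×39/219 = 2.67 V. With the source grounded, V_GS = V_G = 2.67 V.
Assume saturation: I_D = (k_n/2)(V_GS − V_t)² = (2.1/2)×(2.67 − 1.9)² = 1.05×0.771² = 0.625 mA.
V_DS = V_DD − I_D·R_D = 15 − 0.625×4.7 = 12.1 V.
Saturation requires V_DS ≥ V_GS − V_t = 0.771 V; 12.1 ≥ 0.771 ✓.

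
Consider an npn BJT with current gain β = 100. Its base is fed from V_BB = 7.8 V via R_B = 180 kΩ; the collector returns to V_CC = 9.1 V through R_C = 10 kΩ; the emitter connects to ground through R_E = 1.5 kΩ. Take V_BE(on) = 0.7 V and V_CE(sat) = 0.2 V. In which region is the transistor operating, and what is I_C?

saturation; I_C ≈ 0.77 mA

Assume active: I_B = (7.8 − 0.7)/(180 + 101×1.5) = 0.0214 mA, I_C = β·I_B = 2.14 mA.
Then V_CE = 9.1 − 2.14×10 − 2.16×1.5 = -15.6 V < 0.2 V — the active assumption fails.
Re-solve with V_CE = 0.2 V. KCL at the emitter: V_E/R_E = (V_BB−0.7−V_E)/R_B + (V_CC−0.2−V_E)/R_C, giving V_E = 1.2 V.
I_C = (V_CC − 0.2 − V_E)/R_C = (8.9 − 1.2)/10 = 0.77 mA.
Check: I_B = (7.1 − 1.2)/180 = 0.0328 mA, and β·I_B = 3.28 mA > I_C, confirming saturation.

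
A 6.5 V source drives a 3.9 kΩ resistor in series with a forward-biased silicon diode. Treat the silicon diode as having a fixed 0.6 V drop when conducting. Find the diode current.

I ≈ 1.5 mA

KVL around the loop: 6.5 = V_D + I·R = 0.6 + I × 3.9 kΩ.
So I = (6.5 − 0.6) / 3.9 kΩ = 5.9 / 3.9 = 1.51 mA.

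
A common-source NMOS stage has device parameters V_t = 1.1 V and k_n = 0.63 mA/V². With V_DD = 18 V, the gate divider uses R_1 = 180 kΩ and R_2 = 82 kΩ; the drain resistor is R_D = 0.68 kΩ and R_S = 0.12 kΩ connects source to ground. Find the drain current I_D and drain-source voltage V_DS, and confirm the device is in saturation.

V_G = V_DD·R_2/(R_1+R_2) = 18×82/262 = 5.63 V.
Assume saturation: I_D = (k_n/2)(V_GS − V_t)² with V_GS = V_G − I_D·R_S = 5.63 − 0.12·I_D.
Substituting gives 0.00454·I_D² − 1.34·I_D + 6.47 = 0, with roots I_D = 4.9 or 291 mA.
The root I_D = 291 mA gives V_GS = -29.3 V ≤ V_t, so take I_D = 4.9 mA.
Then V_GS = 5.05 V and V_DS = V_DD − I_D(R_D+R_S) = 18 − 4.9×0.8 = 14.1 V.
Saturation requires V_DS ≥ V_GS − V_t = 3.95 V; 14.1 ≥ 3.95 ✓.

I_D ≈ 4.9 mA, V_DS ≈ 14 V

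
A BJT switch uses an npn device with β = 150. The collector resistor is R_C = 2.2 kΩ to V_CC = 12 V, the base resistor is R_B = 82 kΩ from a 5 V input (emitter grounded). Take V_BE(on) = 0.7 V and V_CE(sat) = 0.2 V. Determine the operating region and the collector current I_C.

saturation; I_C ≈ 5.4 mA

Assume active: I_B = (5 − 0.7)/82 = 0.0524 mA, giving I_C = β·I_B = 7.87 mA.
But then V_CE = 12 − 7.87×2.2 = -5.3 V < V_CE(sat) = 0.2 V — impossible in the active region.
So the transistor is saturated. With V_CE = 0.2 V, I_C = (V_CC − 0.2)/R_C = 11.8/2.2 = 5.36 mA.
Check: β·I_B = 7.87 mA > I_C = 5.36 mA, confirming saturation.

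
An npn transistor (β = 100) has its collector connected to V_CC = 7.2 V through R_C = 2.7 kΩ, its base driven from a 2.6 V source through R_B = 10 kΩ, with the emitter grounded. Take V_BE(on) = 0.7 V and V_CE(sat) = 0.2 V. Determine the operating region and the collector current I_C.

saturation; I_C ≈ 2.6 mA

Assume active: I_B = (2.6 − 0.7)/10 = 0.19 mA, giving I_C = β·I_B = 19 mA.
But then V_CE = 7.2 − 19×2.7 = -44.1 V < V_CE(sat) = 0.2 V — impossible in the active region.
So the transistor is saturated. With V_CE = 0.2 V, I_C = (V_CC − 0.2)/R_C = 7/2.7 = 2.59 mA.
Check: β·I_B = 19 mA > I_C = 2.59 mA, confirming saturation.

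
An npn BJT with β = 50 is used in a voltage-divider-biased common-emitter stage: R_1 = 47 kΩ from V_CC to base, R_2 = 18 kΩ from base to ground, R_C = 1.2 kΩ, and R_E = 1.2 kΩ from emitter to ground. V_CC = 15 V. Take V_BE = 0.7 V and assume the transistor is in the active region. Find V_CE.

Thevenize the base divider: V_Th = V_CC·R_2/(R_1+R_2) = 15×18/65 = 4.15 V, R_Th = R_1‖R_2 = 13 kΩ.
Base-emitter loop: V_Th = I_B·R_Th + V_BE + (β+1)I_B·R_E, so I_B = (4.15 − 0.7) / (13 + 51×1.2) = 0.0465 mA.
I_C = β·I_B = 50×0.0465 = 2.33 mA, and I_E = (β+1)I_B = 2.37 mA.
V_CE = V_CC − I_C·R_C − I_E·R_E = 15 − 2.33×1.2 − 2.37×1.2 = 9.36 V.
V_CE = 9.36 V > 0.2 V confirms active-region operation.

V_CE ≈ 9.4 V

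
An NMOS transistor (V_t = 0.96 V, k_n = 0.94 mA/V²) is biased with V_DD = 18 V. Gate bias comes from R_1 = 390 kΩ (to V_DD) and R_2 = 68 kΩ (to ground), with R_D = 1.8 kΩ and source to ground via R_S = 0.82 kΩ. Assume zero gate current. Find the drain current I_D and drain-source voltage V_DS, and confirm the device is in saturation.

I_D ≈ 0.65 mA, V_DS ≈ 16 V

V_G = V_DD·R_2/(R_1+R_2) = 18×68/458 = 2.67 V.
Assume saturation: I_D = (k_n/2)(V_GS − V_t)² with V_GS = V_G − I_D·R_S = 2.67 − 0.82·I_D.
Substituting gives 0.316·I_D² − 2.32·I_D + 1.38 = 0, with roots I_D = 0.652 or 6.69 mA.
The root I_D = 6.69 mA gives V_GS = -2.81 V ≤ V_t, so take I_D = 0.652 mA.
Then V_GS = 2.14 V and V_DS = V_DD − I_D(R_D+R_S) = 18 − 0.652×2.62 = 16.3 V.
Saturation requires V_DS ≥ V_GS − V_t = 1.18 V; 16.3 ≥ 1.18 ✓.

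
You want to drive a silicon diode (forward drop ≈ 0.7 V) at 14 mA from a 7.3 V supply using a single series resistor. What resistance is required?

R ≈ 0.47 kΩ

The resistor drops V_S − V_D = 7.3 − 0.7 = 6.6 V at 14 mA.
R = 6.6 V / 14 mA = 0.471 kΩ.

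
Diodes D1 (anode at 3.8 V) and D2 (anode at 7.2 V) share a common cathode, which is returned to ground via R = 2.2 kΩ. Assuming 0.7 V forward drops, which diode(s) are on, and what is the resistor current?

Only D2 conducts; I_R ≈ 3 mA

Assume both conduct. Then node N would need to be at both 3.8−0.7 = 3.1 V and 7.2−0.7 = 6.5 V, which is impossible.
Assume only D2 conducts: V_N = 7.2 − 0.7 = 6.5 V, so I_R = 6.5/2.2 = 2.95 mA.
Check D1: its anode-to-cathode voltage is 3.8 − 6.5 = -2.7 V < 0.7 V, so it is off. The assumption is consistent.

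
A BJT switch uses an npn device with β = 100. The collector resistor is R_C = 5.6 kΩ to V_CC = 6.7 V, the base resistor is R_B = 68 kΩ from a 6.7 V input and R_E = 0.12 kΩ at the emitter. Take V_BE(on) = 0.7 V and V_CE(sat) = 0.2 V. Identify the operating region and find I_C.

saturation; I_C ≈ 1.1 mA

Assume active: I_B = (6.7 − 0.7)/(68 + 101×0.12) = 0.0749 mA, I_C = β·I_B = 7.49 mA.
Then V_CE = 6.7 − 7.49×5.6 − 7.56×0.12 = -36.1 V < 0.2 V — the active assumption fails.
Re-solve with V_CE = 0.2 V. KCL at the emitter: V_E/R_E = (V_BB−0.7−V_E)/R_B + (V_CC−0.2−V_E)/R_C, giving V_E = 0.146 V.
I_C = (V_CC − 0.2 − V_E)/R_C = (6.5 − 0.146)/5.6 = 1.13 mA.
Check: I_B = (6 − 0.146)/68 = 0.0861 mA, and β·I_B = 8.61 mA > I_C, confirming saturation.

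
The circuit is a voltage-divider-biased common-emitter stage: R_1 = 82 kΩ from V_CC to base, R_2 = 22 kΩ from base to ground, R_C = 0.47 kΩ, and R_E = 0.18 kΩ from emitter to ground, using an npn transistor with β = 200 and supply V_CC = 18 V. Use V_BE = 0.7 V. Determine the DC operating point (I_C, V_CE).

Thevenize the base divider: V_Th = V_CC·R_2/(R_1+R_2) = 18×22/104 = 3.81 V, R_Th = R_1‖R_2 = 17.3 kΩ.
Base-emitter loop: V_Th = I_B·R_Th + V_BE + (β+1)I_B·R_E, so I_B = (3.81 − 0.7) / (17.3 + 201×0.18) = 0.0581 mA.
I_C = β·I_B = 200×0.0581 = 11.6 mA, and I_E = (β+1)I_B = 11.7 mA.
V_CE = V_CC − I_C·R_C − I_E·R_E = 18 − 11.6×0.47 − 11.7×0.18 = 10.4 V.
V_CE = 10.4 V > 0.2 V confirms active-region operation.

I_C ≈ 12 mA, V_CE ≈ 10 V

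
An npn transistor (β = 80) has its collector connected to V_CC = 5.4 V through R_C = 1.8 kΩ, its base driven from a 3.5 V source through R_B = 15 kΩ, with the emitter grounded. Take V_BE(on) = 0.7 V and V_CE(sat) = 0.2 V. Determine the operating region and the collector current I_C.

Assume active: I_B = (3.5 − 0.7)/15 = 0.187 mA, giving I_C = β·I_B = 14.9 mA.
But then V_CE = 5.4 − 14.9×1.8 = -21.5 V < V_CE(sat) = 0.2 V — impossible in the active region.
So the transistor is saturated. With V_CE = 0.2 V, I_C = (V_CC − 0.2)/R_C = 5.2/1.8 = 2.89 mA.
Check: β·I_B = 14.9 mA > I_C = 2.89 mA, confirming saturation.

saturation; I_C ≈ 2.9 mA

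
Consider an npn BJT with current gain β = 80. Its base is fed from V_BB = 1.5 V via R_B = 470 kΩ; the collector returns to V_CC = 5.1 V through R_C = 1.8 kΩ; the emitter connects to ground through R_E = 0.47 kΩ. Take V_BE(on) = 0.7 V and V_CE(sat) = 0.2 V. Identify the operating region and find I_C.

active; I_C ≈ 0.13 mA

Assume active. Base-emitter loop: I_B = (V_BB − V_BE)/(R_B + (β+1)R_E) = (1.5 − 0.7)/(470 + 81×0.47) = 0.00157 mA.
I_C = β·I_B = 80×0.00157 = 0.126 mA.
V_CE = V_CC − I_C·R_C − I_E·R_E = 5.1 − 0.126×1.8 − 0.128×0.47 = 4.81 V > V_CE(sat), so the active-region assumption holds.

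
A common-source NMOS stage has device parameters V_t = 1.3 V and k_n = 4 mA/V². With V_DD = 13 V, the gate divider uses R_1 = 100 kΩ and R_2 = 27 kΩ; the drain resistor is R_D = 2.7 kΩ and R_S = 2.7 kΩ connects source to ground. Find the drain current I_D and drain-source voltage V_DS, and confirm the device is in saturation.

I_D ≈ 0.38 mA, V_DS ≈ 11 V

V_G = V_DD·R_2/(R_1+R_2) = 13×27/127 = 2.76 V.
Assume saturation: I_D = (k_n/2)(V_GS − V_t)² with V_GS = V_G − I_D·R_S = 2.76 − 2.7·I_D.
Substituting gives 14.6·I_D² − 16.8·I_D + 4.29 = 0, with roots I_D = 0.381 or 0.772 mA.
The root I_D = 0.772 mA gives V_GS = 0.679 V ≤ V_t, so take I_D = 0.381 mA.
Then V_GS = 1.74 V and V_DS = V_DD − I_D(R_D+R_S) = 13 − 0.381×5.4 = 10.9 V.
Saturation requires V_DS ≥ V_GS − V_t = 0.436 V; 10.9 ≥ 0.436 ✓.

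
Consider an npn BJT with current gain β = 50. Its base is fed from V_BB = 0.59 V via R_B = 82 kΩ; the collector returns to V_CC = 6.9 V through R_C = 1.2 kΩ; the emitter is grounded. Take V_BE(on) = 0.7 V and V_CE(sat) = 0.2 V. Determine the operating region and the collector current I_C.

V_BB = 0.59 V ≤ V_BE(on) = 0.7 V, so the base-emitter junction is not forward biased.
The transistor is in cutoff: I_B = I_C = 0.

cutoff; I_C ≈ 0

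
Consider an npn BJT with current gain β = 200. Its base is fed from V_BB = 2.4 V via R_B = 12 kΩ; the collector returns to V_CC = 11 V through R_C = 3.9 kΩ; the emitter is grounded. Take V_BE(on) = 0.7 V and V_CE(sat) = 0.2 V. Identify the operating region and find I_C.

Assume active: I_B = (2.4 − 0.7)/12 = 0.142 mA, giving I_C = β·I_B = 28.3 mA.
But then V_CE = 11 − 28.3×3.9 = -99.5 V < V_CE(sat) = 0.2 V — impossible in the active region.
So the transistor is saturated. With V_CE = 0.2 V, I_C = (V_CC − 0.2)/R_C = 10.8/3.9 = 2.77 mA.
Check: β·I_B = 28.3 mA > I_C = 2.77 mA, confirming saturation.

saturation; I_C ≈ 2.8 mA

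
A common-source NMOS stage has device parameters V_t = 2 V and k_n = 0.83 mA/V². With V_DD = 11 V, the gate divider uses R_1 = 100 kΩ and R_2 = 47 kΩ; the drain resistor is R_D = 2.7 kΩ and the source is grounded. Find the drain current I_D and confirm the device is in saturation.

V_G = V_DD·R_2/(R_1+R_2) = 11×47/147 = 3.52 V. With the source grounded, V_GS = V_G = 3.52 V.
Assume saturation: I_D = (k_n/2)(V_GS − V_t)² = (0.83/2)×(3.52 − 2)² = 0.415×1.52² = 0.955 mA.
V_DS = V_DD − I_D·R_D = 11 − 0.955×2.7 = 8.42 V.
Saturation requires V_DS ≥ V_GS − V_t = 1.52 V; 8.42 ≥ 1.52 ✓.

I_D ≈ 0.96 mA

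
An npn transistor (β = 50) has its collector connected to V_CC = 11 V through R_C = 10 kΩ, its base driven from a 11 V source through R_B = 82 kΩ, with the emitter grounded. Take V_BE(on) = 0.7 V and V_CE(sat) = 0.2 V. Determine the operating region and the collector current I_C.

Assume active: I_B = (11 − 0.7)/82 = 0.126 mA, giving I_C = β·I_B = 6.28 mA.
But then V_CE = 11 − 6.28×10 = -51.8 V < V_CE(sat) = 0.2 V — impossible in the active region.
So the transistor is saturated. With V_CE = 0.2 V, I_C = (V_CC − 0.2)/R_C = 10.8/10 = 1.08 mA.
Check: β·I_B = 6.28 mA > I_C = 1.08 mA, confirming saturation.

saturation; I_C ≈ 1.1 mA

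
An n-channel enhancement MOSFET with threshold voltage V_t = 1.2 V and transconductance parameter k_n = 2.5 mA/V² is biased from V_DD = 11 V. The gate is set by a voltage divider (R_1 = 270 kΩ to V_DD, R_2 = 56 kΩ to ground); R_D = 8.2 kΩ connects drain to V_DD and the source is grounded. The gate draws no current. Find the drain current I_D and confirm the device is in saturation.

I_D ≈ 0.59 mA

V_G = V_DD·R_2/(R_1+R_2) = 11×56/326 = 1.89 V. With the source grounded, V_GS = V_G = 1.89 V.
Assume saturation: I_D = (k_n/2)(V_GS − V_t)² = (2.5/2)×(1.89 − 1.2)² = 1.25×0.69² = 0.594 mA.
V_DS = V_DD − I_D·R_D = 11 − 0.594×8.2 = 6.13 V.
Saturation requires V_DS ≥ V_GS − V_t = 0.69 V; 6.13 ≥ 0.69 ✓.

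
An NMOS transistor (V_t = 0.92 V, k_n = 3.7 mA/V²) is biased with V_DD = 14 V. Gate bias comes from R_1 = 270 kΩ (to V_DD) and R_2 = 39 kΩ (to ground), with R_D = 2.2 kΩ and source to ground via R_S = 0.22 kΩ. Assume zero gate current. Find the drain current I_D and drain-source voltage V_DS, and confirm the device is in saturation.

I_D ≈ 0.82 mA, V_DS ≈ 12 V

V_G = V_DD·R_2/(R_1+R_2) = 14×39/309 = 1.77 V.
Assume saturation: I_D = (k_n/2)(V_GS − V_t)² with V_GS = V_G − I_D·R_S = 1.77 − 0.22·I_D.
Substituting gives 0.0895·I_D² − 1.69·I_D + 1.33 = 0, with roots I_D = 0.821 or 18 mA.
The root I_D = 18 mA gives V_GS = -2.2 V ≤ V_t, so take I_D = 0.821 mA.
Then V_GS = 1.59 V and V_DS = V_DD − I_D(R_D+R_S) = 14 − 0.821×2.42 = 12 V.
Saturation requires V_DS ≥ V_GS − V_t = 0.666 V; 12 ≥ 0.666 ✓.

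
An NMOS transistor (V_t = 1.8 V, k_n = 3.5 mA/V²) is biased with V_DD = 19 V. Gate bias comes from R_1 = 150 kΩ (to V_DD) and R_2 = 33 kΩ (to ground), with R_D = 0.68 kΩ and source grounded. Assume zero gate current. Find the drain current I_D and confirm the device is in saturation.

I_D ≈ 4.6 mA

V_G = V_DD·R_2/(R_1+R_2) = 19×33/183 = 3.43 V. With the source grounded, V_GS = V_G = 3.43 V.
Assume saturation: I_D = (k_n/2)(V_GS − V_t)² = (3.5/2)×(3.43 − 1.8)² = 1.75×1.63² = 4.63 mA.
V_DS = V_DD − I_D·R_D = 19 − 4.63×0.68 = 15.9 V.
Saturation requires V_DS ≥ V_GS − V_t = 1.63 V; 15.9 ≥ 1.63 ✓.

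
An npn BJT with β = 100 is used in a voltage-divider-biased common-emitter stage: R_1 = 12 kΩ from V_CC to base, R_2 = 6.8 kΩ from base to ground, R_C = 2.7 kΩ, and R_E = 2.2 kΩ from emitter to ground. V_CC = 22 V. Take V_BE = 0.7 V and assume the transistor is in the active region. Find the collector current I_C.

I_C ≈ 3.2 mA

Thevenize the base divider: V_Th = V_CC·R_2/(R_1+R_2) = 22×6.8/18.8 = 7.96 V, R_Th = R_1‖R_2 = 4.34 kΩ.
Base-emitter loop: V_Th = I_B·R_Th + V_BE + (β+1)I_B·R_E, so I_B = (7.96 − 0.7) / (4.34 + 101×2.2) = 0.032 mA.
I_C = β·I_B = 100×0.032 = 3.2 mA, and I_E = (β+1)I_B = 3.24 mA.
V_CE = V_CC − I_C·R_C − I_E·R_E = 22 − 3.2×2.7 − 3.24×2.2 = 6.23 V.
V_CE = 6.23 V > 0.2 V confirms active-region operation.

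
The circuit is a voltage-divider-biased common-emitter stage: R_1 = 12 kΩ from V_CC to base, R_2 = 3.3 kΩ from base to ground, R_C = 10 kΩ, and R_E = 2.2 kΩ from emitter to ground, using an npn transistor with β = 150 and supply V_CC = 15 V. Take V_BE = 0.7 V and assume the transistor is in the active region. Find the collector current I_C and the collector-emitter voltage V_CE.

Thevenize the base divider: V_Th = V_CC·R_2/(R_1+R_2) = 15×3.3/15.3 = 3.24 V, R_Th = R_1‖R_2 = 2.59 kΩ.
Base-emitter loop: V_Th = I_B·R_Th + V_BE + (β+1)I_B·R_E, so I_B = (3.24 − 0.7) / (2.59 + 151×2.2) = 0.00757 mA.
I_C = β·I_B = 150×0.00757 = 1.14 mA, and I_E = (β+1)I_B = 1.14 mA.
V_CE = V_CC − I_C·R_C − I_E·R_E = 15 − 1.14×10 − 1.14×2.2 = 1.13 V.
V_CE = 1.13 V > 0.2 V confirms active-region operation.

I_C ≈ 1.1 mA, V_CE ≈ 1.1 V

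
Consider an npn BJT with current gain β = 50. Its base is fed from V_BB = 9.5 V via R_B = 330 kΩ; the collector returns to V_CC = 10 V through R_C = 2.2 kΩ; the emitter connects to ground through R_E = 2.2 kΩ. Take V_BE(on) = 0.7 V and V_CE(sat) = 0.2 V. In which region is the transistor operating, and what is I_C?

active; I_C ≈ 1 mA

Assume active. Base-emitter loop: I_B = (V_BB − V_BE)/(R_B + (β+1)R_E) = (9.5 − 0.7)/(330 + 51×2.2) = 0.0199 mA.
I_C = β·I_B = 50×0.0199 = 0.995 mA.
V_CE = V_CC − I_C·R_C − I_E·R_E = 10 − 0.995×2.2 − 1.01×2.2 = 5.58 V > V_CE(sat), so the active-region assumption holds.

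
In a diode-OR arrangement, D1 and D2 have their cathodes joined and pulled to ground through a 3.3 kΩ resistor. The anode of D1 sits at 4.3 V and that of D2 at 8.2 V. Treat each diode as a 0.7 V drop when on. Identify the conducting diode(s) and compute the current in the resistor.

Only D2 conducts; I_R ≈ 2.3 mA

Assume both conduct. Then node N would need to be at both 4.3−0.7 = 3.6 V and 8.2−0.7 = 7.5 V, which is impossible.
Assume only D2 conducts: V_N = 8.2 − 0.7 = 7.5 V, so I_R = 7.5/3.3 = 2.27 mA.
Check D1: its anode-to-cathode voltage is 4.3 − 7.5 = -3.2 V < 0.7 V, so it is off. The assumption is consistent.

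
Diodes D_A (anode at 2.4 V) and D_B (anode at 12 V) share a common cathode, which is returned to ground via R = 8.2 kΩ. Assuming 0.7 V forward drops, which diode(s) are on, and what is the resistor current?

Only D_B conducts; I_R ≈ 1.4 mA

Assume both conduct. Then node N would need to be at both 2.4−0.7 = 1.7 V and 12−0.7 = 11.3 V, which is impossible.
Assume only D_B conducts: V_N = 12 − 0.7 = 11.3 V, so I_R = 11.3/8.2 = 1.38 mA.
Check D_A: its anode-to-cathode voltage is 2.4 − 11.3 = -8.9 V < 0.7 V, so it is off. The assumption is consistent.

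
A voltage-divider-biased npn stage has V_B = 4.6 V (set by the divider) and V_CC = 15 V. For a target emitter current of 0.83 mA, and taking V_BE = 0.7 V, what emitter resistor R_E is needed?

R_E ≈ 4.7 kΩ

V_E = V_B − V_BE = 4.6 − 0.7 = 3.9 V.
R_E = V_E / I_E = 3.9 / 0.83 = 4.7 kΩ.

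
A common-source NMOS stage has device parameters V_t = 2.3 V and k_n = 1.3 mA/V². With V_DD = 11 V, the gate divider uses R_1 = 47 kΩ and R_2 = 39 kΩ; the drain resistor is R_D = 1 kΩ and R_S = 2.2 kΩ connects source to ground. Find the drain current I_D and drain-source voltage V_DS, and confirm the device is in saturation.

I_D ≈ 0.74 mA, V_DS ≈ 8.6 V

V_G = V_DD·R_2/(R_1+R_2) = 11×39/86 = 4.99 V.
Assume saturation: I_D = (k_n/2)(V_GS − V_t)² with V_GS = V_G − I_D·R_S = 4.99 − 2.2·I_D.
Substituting gives 3.15·I_D² − 8.69·I_D + 4.7 = 0, with roots I_D = 0.738 or 2.02 mA.
The root I_D = 2.02 mA gives V_GS = 0.535 V ≤ V_t, so take I_D = 0.738 mA.
Then V_GS = 3.37 V and V_DS = V_DD − I_D(R_D+R_S) = 11 − 0.738×3.2 = 8.64 V.
Saturation requires V_DS ≥ V_GS − V_t = 1.07 V; 8.64 ≥ 1.07 ✓.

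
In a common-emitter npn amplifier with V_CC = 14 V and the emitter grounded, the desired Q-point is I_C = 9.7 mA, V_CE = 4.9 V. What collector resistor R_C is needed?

R_C ≈ 0.94 kΩ

Collector loop: V_CC = I_C·R_C + V_CE.
R_C = (V_CC − V_CE)/I_C = (14 − 4.9)/9.7 = 0.938 kΩ.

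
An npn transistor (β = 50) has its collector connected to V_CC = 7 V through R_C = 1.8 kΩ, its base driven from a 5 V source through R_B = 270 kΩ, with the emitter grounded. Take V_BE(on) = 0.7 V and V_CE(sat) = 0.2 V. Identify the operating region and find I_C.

active; I_C ≈ 0.8 mA

Assume active. Base-emitter loop: I_B = (V_BB − V_BE)/R_B = (5 − 0.7)/270 = 0.0159 mA.
I_C = β·I_B = 50×0.0159 = 0.796 mA.
V_CE = V_CC − I_C·R_C = 7 − 0.796×1.8 = 5.57 V > V_CE(sat), so the active-region assumption holds.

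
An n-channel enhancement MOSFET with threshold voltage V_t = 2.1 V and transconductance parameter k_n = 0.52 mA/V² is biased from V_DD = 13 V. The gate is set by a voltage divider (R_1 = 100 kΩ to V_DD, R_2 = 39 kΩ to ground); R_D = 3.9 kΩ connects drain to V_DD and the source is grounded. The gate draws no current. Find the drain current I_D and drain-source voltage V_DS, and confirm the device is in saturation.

I_D ≈ 0.62 mA, V_DS ≈ 11 V

V_G = V_DD·R_2/(R_1+R_2) = 13×39/139 = 3.65 V. With the source grounded, V_GS = V_G = 3.65 V.
Assume saturation: I_D = (k_n/2)(V_GS − V_t)² = (0.52/2)×(3.65 − 2.1)² = 0.26×1.55² = 0.623 mA.
V_DS = V_DD − I_D·R_D = 13 − 0.623×3.9 = 10.6 V.
Saturation requires V_DS ≥ V_GS − V_t = 1.55 V; 10.6 ≥ 1.55 ✓.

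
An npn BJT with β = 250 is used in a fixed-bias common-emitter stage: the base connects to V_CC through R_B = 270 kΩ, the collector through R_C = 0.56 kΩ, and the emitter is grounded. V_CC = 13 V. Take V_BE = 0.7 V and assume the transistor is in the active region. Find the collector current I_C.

Base loop: V_CC = I_B·R_B + V_BE, so I_B = (13 − 0.7)/270 kΩ = 0.0456 mA.
In the active region I_C = β·I_B = 250 × 0.0456 = 11.4 mA.
Collector loop: V_CE = V_CC − I_C·R_C = 13 − 11.4×0.56 = 6.62 V.
Since V_CE = 6.62 V > V_CE(sat) ≈ 0.2 V, the transistor is in the active region as assumed.

I_C ≈ 11 mA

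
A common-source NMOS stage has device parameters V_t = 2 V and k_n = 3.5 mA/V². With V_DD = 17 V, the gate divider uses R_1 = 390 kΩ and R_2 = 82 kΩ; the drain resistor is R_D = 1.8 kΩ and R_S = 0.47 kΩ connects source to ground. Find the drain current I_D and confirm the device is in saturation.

I_D ≈ 0.69 mA

V_G = V_DD·R_2/(R_1+R_2) = 17×82/472 = 2.95 V.
Assume saturation: I_D = (k_n/2)(V_GS − V_t)² with V_GS = V_G − I_D·R_S = 2.95 − 0.47·I_D.
Substituting gives 0.387·I_D² − 2.57·I_D + 1.59 = 0, with roots I_D = 0.691 or 5.95 mA.
The root I_D = 5.95 mA gives V_GS = 0.156 V ≤ V_t, so take I_D = 0.691 mA.
Then V_GS = 2.63 V and V_DS = V_DD − I_D(R_D+R_S) = 17 − 0.691×2.27 = 15.4 V.
Saturation requires V_DS ≥ V_GS − V_t = 0.628 V; 15.4 ≥ 0.628 ✓.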